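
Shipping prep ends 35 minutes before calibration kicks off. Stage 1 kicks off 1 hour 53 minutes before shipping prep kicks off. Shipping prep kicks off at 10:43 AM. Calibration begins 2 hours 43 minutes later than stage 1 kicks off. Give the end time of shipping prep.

Stage 1 starts at 10:43 AM − 113 min = 8:50 AM.
Calibration starts at 8:50 AM + 163 min = 11:33 AM.
Shipping prep ends at 11:33 AM − 35 min = 10:58 AM.

10:58 AM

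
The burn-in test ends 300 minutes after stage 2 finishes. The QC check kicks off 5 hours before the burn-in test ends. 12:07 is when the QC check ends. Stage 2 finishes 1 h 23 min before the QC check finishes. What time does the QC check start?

10:44

Stage 2 ends at 12:07 − 83 min = 10:44.
The burn-in test ends at 10:44 + 300 min = 15:44.
The QC check starts at 15:44 − 300 min = 10:44.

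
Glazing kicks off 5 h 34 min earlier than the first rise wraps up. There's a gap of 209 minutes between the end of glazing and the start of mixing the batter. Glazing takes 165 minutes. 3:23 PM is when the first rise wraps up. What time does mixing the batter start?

4:03 PM

Glazing starts at 3:23 PM − 334 min = 9:49 AM.
Glazing ends at 9:49 AM + 165 min = 12:34 PM.
Mixing the batter starts at 12:34 PM + 209 min = 4:03 PM.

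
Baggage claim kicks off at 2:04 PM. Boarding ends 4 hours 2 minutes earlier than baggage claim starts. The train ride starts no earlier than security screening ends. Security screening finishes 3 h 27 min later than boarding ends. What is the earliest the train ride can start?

1:29 PM

Boarding ends at 2:04 PM − 242 min = 10:02 AM.
Security screening ends at 10:02 AM + 207 min = 1:29 PM.
The train ride is bounded by security screening, so the earliest it can start is 1:29 PM.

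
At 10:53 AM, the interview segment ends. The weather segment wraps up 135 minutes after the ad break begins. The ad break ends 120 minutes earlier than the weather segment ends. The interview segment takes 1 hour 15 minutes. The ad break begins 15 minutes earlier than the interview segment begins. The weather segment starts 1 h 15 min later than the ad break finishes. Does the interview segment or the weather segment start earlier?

the interview segment

The interview segment starts at 10:53 AM − 75 min = 9:38 AM.
The ad break starts at 9:38 AM − 15 min = 9:23 AM.
The weather segment ends at 9:23 AM + 135 min = 11:38 AM.
The ad break ends at 11:38 AM − 120 min = 9:38 AM.
The weather segment starts at 9:38 AM + 75 min = 10:53 AM.
The interview segment starts at 9:38 AM and the weather segment starts at 10:53 AM, so the interview segment is first.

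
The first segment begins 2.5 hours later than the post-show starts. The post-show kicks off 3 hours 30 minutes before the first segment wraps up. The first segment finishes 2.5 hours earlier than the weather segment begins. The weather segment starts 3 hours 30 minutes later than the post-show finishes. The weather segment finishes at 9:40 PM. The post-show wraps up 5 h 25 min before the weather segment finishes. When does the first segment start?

The post-show ends at 9:40 PM − 325 min = 4:15 PM.
The weather segment starts at 4:15 PM + 210 min = 7:45 PM.
The first segment ends at 7:45 PM − 150 min = 5:15 PM.
The post-show starts at 5:15 PM − 210 min = 1:45 PM.
The first segment starts at 1:45 PM + 150 min = 4:15 PM.

4:15 PM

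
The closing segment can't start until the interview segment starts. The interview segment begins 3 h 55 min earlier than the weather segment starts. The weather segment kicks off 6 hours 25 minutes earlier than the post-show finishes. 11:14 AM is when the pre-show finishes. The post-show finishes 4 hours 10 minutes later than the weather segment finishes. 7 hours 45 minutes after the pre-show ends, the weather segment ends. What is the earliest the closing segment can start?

The weather segment ends at 11:14 AM + 465 min = 6:59 PM.
The post-show ends at 6:59 PM + 250 min = 11:09 PM.
The weather segment starts at 11:09 PM − 385 min = 4:44 PM.
The interview segment starts at 4:44 PM − 235 min = 12:49 PM.
The closing segment is bounded by the interview segment, so the earliest it can start is 12:49 PM.

12:49 PM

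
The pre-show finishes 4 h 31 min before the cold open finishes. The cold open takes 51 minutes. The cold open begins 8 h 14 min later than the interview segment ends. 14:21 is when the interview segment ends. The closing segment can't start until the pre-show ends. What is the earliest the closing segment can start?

The cold open starts at 14:21 + 494 min = 22:35.
The cold open ends at 22:35 + 51 min = 23:26.
The pre-show ends at 23:26 − 271 min = 18:55.
The closing segment is bounded by the pre-show, so the earliest it can start is 18:55.

18:55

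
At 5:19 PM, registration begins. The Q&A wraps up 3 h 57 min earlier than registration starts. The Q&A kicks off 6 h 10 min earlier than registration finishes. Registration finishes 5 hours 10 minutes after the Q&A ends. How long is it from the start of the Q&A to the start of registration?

The Q&A ends at 5:19 PM − 237 min = 1:22 PM.
Registration ends at 1:22 PM + 310 min = 6:32 PM.
The Q&A starts at 6:32 PM − 370 min = 12:22 PM.
From 12:22 PM to 5:19 PM is 297 minutes.

297 minutes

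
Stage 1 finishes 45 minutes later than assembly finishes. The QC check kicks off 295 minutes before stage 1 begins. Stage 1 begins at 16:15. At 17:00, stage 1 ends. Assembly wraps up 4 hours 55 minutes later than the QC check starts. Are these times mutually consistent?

The QC check starts at 16:15 − 295 min = 11:20.
Assembly ends at 11:20 + 295 min = 16:15.
Stage 1 ends at 16:15 + 45 min = 17:00.
That matches the stated 17:00, so the schedule is consistent.

Yes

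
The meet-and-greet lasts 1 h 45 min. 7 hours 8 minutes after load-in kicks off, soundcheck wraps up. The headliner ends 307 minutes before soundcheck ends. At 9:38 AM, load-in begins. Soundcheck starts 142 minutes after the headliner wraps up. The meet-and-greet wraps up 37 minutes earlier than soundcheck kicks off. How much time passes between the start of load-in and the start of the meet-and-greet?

2 hours 1 minute

Soundcheck ends at 9:38 AM + 428 min = 4:46 PM.
The headliner ends at 4:46 PM − 307 min = 11:39 AM.
Soundcheck starts at 11:39 AM + 142 min = 2:01 PM.
The meet-and-greet ends at 2:01 PM − 37 min = 1:24 PM.
The meet-and-greet starts at 1:24 PM − 105 min = 11:39 AM.
From 9:38 AM to 11:39 AM is 2 hours 1 minute.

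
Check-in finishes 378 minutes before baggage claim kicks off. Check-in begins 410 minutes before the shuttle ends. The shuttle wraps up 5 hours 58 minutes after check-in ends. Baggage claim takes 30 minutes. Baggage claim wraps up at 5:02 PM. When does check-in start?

Baggage claim starts at 5:02 PM − 30 min = 4:32 PM.
Check-in ends at 4:32 PM − 378 min = 10:14 AM.
The shuttle ends at 10:14 AM + 358 min = 4:12 PM.
Check-in starts at 4:12 PM − 410 min = 9:22 AM.

9:22 AM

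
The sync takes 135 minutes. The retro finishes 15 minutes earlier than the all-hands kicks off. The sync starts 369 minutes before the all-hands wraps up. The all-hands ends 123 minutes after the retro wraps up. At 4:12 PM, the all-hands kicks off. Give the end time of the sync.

The retro ends at 4:12 PM − 15 min = 3:57 PM.
The all-hands ends at 3:57 PM + 123 min = 6:00 PM.
The sync starts at 6:00 PM − 369 min = 11:51 AM.
The sync ends at 11:51 AM + 135 min = 2:06 PM.

2:06 PM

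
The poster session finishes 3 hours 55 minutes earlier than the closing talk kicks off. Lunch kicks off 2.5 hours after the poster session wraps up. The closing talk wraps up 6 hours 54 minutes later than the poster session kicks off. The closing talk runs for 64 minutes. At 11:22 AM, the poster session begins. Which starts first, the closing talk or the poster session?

The closing talk ends at 11:22 AM + 414 min = 6:16 PM.
The closing talk starts at 6:16 PM − 64 min = 5:12 PM.
The closing talk starts at 5:12 PM and the poster session starts at 11:22 AM, so the poster session is first.

the poster session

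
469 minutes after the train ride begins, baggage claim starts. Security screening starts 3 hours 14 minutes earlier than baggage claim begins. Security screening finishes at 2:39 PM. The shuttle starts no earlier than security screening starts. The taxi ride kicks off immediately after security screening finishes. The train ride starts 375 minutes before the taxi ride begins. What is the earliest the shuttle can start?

12:59 PM

The taxi ride starts at 2:39 PM.
The train ride starts at 2:39 PM − 375 min = 8:24 AM.
Baggage claim starts at 8:24 AM + 469 min = 4:13 PM.
Security screening starts at 4:13 PM − 194 min = 12:59 PM.
The shuttle is bounded by security screening, so the earliest it can start is 12:59 PM.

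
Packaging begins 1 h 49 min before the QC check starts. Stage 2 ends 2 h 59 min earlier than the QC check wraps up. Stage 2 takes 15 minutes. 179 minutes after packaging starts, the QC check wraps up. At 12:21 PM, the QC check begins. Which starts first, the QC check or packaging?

packaging

Packaging starts at 12:21 PM − 109 min = 10:32 AM.
The QC check starts at 12:21 PM and packaging starts at 10:32 AM, so packaging is first.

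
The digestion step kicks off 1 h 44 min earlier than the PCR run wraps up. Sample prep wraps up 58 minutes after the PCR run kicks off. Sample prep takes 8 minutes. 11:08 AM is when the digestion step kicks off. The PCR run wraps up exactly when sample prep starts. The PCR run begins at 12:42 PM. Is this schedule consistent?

Sample prep ends at 12:42 PM + 58 min = 1:40 PM.
Sample prep starts at 1:40 PM − 8 min = 1:32 PM.
So the PCR run ends at 1:32 PM.
The digestion step starts at 1:32 PM − 104 min = 11:48 AM.
But the digestion step is also said to start at 11:08 AM — a 40-minute conflict.

No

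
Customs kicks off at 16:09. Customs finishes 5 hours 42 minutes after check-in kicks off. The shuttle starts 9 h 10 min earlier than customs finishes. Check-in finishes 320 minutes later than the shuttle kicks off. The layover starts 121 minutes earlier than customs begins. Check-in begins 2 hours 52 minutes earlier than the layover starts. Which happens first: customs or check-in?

The layover starts at 16:09 − 121 min = 14:08.
Check-in starts at 14:08 − 172 min = 11:16.
Customs starts at 16:09 and check-in starts at 11:16, so check-in is first.

check-in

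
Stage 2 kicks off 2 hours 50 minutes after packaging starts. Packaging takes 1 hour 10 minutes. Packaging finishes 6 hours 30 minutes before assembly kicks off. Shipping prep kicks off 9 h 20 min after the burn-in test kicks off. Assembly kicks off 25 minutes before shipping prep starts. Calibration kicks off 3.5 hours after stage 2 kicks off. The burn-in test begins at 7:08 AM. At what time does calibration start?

Shipping prep starts at 7:08 AM + 560 min = 4:28 PM.
Assembly starts at 4:28 PM − 25 min = 4:03 PM.
Packaging ends at 4:03 PM − 390 min = 9:33 AM.
Packaging starts at 9:33 AM − 70 min = 8:23 AM.
Stage 2 starts at 8:23 AM + 170 min = 11:13 AM.
Calibration starts at 11:13 AM + 210 min = 2:43 PM.

2:43 PM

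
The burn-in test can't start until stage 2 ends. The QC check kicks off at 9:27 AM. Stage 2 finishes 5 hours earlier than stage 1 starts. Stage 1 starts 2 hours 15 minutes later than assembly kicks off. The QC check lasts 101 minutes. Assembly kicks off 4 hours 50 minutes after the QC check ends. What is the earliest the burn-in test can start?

1:13 PM

The QC check ends at 9:27 AM + 101 min = 11:08 AM.
Assembly starts at 11:08 AM + 290 min = 3:58 PM.
Stage 1 starts at 3:58 PM + 135 min = 6:13 PM.
Stage 2 ends at 6:13 PM − 300 min = 1:13 PM.
The burn-in test is bounded by stage 2, so the earliest it can start is 1:13 PM.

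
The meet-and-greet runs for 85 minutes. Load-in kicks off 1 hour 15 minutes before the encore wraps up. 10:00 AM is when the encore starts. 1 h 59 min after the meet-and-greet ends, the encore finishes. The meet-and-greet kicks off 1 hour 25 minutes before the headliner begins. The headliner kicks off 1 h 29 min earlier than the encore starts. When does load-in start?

The headliner starts at 10:00 AM − 89 min = 8:31 AM.
The meet-and-greet starts at 8:31 AM − 85 min = 7:06 AM.
The meet-and-greet ends at 7:06 AM + 85 min = 8:31 AM.
The encore ends at 8:31 AM + 119 min = 10:30 AM.
Load-in starts at 10:30 AM − 75 min = 9:15 AM.

9:15 AM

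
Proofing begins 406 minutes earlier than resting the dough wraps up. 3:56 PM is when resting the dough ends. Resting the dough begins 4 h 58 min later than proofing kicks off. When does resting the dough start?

2:08 PM

Proofing starts at 3:56 PM − 406 min = 9:10 AM.
Resting the dough starts at 9:10 AM + 298 min = 2:08 PM.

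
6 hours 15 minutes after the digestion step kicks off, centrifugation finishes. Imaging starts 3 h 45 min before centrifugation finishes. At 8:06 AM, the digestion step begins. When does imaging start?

Centrifugation ends at 8:06 AM + 375 min = 2:21 PM.
Imaging starts at 2:21 PM − 225 min = 10:36 AM.

10:36 AM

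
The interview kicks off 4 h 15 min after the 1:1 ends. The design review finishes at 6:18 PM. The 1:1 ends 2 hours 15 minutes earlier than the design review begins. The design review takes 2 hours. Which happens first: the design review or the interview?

The design review starts at 6:18 PM − 120 min = 4:18 PM.
The 1:1 ends at 4:18 PM − 135 min = 2:03 PM.
The interview starts at 2:03 PM + 255 min = 6:18 PM.
The design review starts at 4:18 PM and the interview starts at 6:18 PM, so the design review is first.

the design review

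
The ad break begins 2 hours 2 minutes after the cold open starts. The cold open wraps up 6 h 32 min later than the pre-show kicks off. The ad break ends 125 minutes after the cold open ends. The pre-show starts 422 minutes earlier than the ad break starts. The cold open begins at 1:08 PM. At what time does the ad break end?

4:45 PM

The ad break starts at 1:08 PM + 122 min = 3:10 PM.
The pre-show starts at 3:10 PM − 422 min = 8:08 AM.
The cold open ends at 8:08 AM + 392 min = 2:40 PM.
The ad break ends at 2:40 PM + 125 min = 4:45 PM.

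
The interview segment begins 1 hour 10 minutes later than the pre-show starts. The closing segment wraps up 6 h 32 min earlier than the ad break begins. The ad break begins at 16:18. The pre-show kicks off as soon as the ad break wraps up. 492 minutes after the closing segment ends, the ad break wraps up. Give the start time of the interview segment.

19:08

The closing segment ends at 16:18 − 392 min = 09:46.
The ad break ends at 09:46 + 492 min = 17:58.
So the pre-show starts at 17:58.
The interview segment starts at 17:58 + 70 min = 19:08.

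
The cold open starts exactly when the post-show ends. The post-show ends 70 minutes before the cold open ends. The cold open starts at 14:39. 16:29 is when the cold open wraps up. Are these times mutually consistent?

No

The post-show ends at 16:29 − 70 min = 15:19.
So the cold open starts at 15:19.
But the cold open is also said to start at 14:39 — a 40-minute conflict.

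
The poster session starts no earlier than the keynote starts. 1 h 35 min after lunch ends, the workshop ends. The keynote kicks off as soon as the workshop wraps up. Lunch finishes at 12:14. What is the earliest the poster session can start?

The workshop ends at 12:14 + 95 min = 13:49.
So the keynote starts at 13:49.
The poster session is bounded by the keynote, so the earliest it can start is 13:49.

13:49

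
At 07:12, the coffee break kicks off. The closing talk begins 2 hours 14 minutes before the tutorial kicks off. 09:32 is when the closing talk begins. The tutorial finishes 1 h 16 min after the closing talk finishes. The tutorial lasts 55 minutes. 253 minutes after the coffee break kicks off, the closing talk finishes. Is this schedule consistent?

The closing talk ends at 07:12 + 253 min = 11:25.
The tutorial ends at 11:25 + 76 min = 12:41.
The tutorial starts at 12:41 − 55 min = 11:46.
The closing talk starts at 11:46 − 134 min = 09:32.
That matches the stated 09:32, so the schedule is consistent.

Yes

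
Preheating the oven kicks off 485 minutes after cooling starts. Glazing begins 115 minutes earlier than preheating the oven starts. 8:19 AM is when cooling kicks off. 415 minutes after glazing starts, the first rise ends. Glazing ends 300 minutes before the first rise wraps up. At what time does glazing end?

4:24 PM

Preheating the oven starts at 8:19 AM + 485 min = 4:24 PM.
Glazing starts at 4:24 PM − 115 min = 2:29 PM.
The first rise ends at 2:29 PM + 415 min = 9:24 PM.
Glazing ends at 9:24 PM − 300 min = 4:24 PM.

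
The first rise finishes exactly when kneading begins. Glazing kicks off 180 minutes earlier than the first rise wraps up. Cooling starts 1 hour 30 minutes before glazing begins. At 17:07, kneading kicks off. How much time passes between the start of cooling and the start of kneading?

The first rise ends at 17:07.
Glazing starts at 17:07 − 180 min = 14:07.
Cooling starts at 14:07 − 90 min = 12:37.
From 12:37 to 17:07 is 4 hours 30 minutes.

4 hours 30 minutes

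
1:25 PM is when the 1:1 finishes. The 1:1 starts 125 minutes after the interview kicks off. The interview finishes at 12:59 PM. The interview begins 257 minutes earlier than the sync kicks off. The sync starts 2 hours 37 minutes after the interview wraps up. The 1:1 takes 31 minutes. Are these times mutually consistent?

The sync starts at 12:59 PM + 157 min = 3:36 PM.
The interview starts at 3:36 PM − 257 min = 11:19 AM.
The 1:1 starts at 11:19 AM + 125 min = 1:24 PM.
The 1:1 ends at 1:24 PM + 31 min = 1:55 PM.
But the 1:1 is also said to end at 1:25 PM — a 30-minute conflict.

No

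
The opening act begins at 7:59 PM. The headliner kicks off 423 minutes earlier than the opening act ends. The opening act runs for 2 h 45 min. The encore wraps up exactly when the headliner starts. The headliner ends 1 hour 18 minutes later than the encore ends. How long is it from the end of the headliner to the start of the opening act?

The opening act ends at 7:59 PM + 165 min = 10:44 PM.
The headliner starts at 10:44 PM − 423 min = 3:41 PM.
So the encore ends at 3:41 PM.
The headliner ends at 3:41 PM + 78 min = 4:59 PM.
From 4:59 PM to 7:59 PM is 180 minutes.

180 minutes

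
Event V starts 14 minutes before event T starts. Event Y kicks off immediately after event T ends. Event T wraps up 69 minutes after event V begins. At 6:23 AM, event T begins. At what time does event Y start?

7:18 AM

Event V starts at 6:23 AM − 14 min = 6:09 AM.
Event T ends at 6:09 AM + 69 min = 7:18 AM.
So event Y starts at 7:18 AM.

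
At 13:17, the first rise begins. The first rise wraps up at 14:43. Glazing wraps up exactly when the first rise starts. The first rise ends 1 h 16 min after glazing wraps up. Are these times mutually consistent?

No

Glazing ends at 13:17.
The first rise ends at 13:17 + 76 min = 14:33.
But the first rise is also said to end at 14:43 — a 10-minute conflict.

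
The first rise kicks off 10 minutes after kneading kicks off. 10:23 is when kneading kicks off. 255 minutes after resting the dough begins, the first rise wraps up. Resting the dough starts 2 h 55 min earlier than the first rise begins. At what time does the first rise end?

11:53

The first rise starts at 10:23 + 10 min = 10:33.
Resting the dough starts at 10:33 − 175 min = 07:38.
The first rise ends at 07:38 + 255 min = 11:53.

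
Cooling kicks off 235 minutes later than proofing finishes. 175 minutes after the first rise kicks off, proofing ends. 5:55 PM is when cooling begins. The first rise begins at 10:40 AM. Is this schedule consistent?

No

Proofing ends at 10:40 AM + 175 min = 1:35 PM.
Cooling starts at 1:35 PM + 235 min = 5:30 PM.
But cooling is also said to start at 5:55 PM — a 25-minute conflict.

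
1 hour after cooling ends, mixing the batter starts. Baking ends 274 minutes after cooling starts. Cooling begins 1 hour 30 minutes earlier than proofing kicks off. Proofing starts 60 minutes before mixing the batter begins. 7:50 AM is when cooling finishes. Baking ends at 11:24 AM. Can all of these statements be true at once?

Mixing the batter starts at 7:50 AM + 60 min = 8:50 AM.
Proofing starts at 8:50 AM − 60 min = 7:50 AM.
Cooling starts at 7:50 AM − 90 min = 6:20 AM.
Baking ends at 6:20 AM + 274 min = 10:54 AM.
But baking is also said to end at 11:24 AM — a 30-minute conflict.

No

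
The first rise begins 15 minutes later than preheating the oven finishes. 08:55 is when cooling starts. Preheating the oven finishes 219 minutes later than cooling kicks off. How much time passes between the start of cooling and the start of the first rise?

234 minutes

Preheating the oven ends at 08:55 + 219 min = 12:34.
The first rise starts at 12:34 + 15 min = 12:49.
From 08:55 to 12:49 is 234 minutes.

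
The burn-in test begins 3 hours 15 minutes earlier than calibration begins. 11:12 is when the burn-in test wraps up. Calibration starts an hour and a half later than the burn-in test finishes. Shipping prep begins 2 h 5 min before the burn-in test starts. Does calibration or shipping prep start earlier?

Calibration starts at 11:12 + 90 min = 12:42.
The burn-in test starts at 12:42 − 195 min = 09:27.
Shipping prep starts at 09:27 − 125 min = 07:22.
Calibration starts at 12:42 and shipping prep starts at 07:22, so shipping prep is first.

shipping prep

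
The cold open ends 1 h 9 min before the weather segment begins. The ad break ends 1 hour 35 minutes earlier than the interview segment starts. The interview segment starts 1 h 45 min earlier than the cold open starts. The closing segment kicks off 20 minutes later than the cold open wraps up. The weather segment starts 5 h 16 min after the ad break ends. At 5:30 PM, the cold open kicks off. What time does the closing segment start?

The interview segment starts at 5:30 PM − 105 min = 3:45 PM.
The ad break ends at 3:45 PM − 95 min = 2:10 PM.
The weather segment starts at 2:10 PM + 316 min = 7:26 PM.
The cold open ends at 7:26 PM − 69 min = 6:17 PM.
The closing segment starts at 6:17 PM + 20 min = 6:37 PM.

6:37 PM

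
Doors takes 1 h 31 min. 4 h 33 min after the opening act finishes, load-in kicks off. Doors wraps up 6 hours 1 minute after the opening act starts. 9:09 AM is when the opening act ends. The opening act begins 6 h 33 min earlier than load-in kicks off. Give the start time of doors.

Load-in starts at 9:09 AM + 273 min = 1:42 PM.
The opening act starts at 1:42 PM − 393 min = 7:09 AM.
Doors ends at 7:09 AM + 361 min = 1:10 PM.
Doors starts at 1:10 PM − 91 min = 11:39 AM.

11:39 AM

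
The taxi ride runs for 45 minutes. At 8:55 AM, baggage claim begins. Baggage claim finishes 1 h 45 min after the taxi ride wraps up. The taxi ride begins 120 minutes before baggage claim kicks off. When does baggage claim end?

9:25 AM

The taxi ride starts at 8:55 AM − 120 min = 6:55 AM.
The taxi ride ends at 6:55 AM + 45 min = 7:40 AM.
Baggage claim ends at 7:40 AM + 105 min = 9:25 AM.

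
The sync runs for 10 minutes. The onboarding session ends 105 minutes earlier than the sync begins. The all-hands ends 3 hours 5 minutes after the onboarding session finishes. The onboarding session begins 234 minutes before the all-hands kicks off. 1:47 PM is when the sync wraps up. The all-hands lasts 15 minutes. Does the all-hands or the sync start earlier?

the sync

The sync starts at 1:47 PM − 10 min = 1:37 PM.
The onboarding session ends at 1:37 PM − 105 min = 11:52 AM.
The all-hands ends at 11:52 AM + 185 min = 2:57 PM.
The all-hands starts at 2:57 PM − 15 min = 2:42 PM.
The all-hands starts at 2:42 PM and the sync starts at 1:37 PM, so the sync is first.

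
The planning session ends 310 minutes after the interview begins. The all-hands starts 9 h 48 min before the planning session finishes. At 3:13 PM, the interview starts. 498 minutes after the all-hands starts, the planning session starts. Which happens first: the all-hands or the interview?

the all-hands

The planning session ends at 3:13 PM + 310 min = 8:23 PM.
The all-hands starts at 8:23 PM − 588 min = 10:35 AM.
The all-hands starts at 10:35 AM and the interview starts at 3:13 PM, so the all-hands is first.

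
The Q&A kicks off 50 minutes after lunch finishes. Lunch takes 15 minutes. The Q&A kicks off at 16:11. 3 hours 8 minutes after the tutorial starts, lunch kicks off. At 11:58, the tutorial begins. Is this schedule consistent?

Lunch starts at 11:58 + 188 min = 15:06.
Lunch ends at 15:06 + 15 min = 15:21.
The Q&A starts at 15:21 + 50 min = 16:11.
That matches the stated 16:11, so the schedule is consistent.

Yes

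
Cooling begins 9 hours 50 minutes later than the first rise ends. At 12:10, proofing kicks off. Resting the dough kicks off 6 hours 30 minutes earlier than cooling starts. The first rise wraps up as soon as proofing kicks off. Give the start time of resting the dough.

15:30

The first rise ends at 12:10.
Cooling starts at 12:10 + 590 min = 22:00.
Resting the dough starts at 22:00 − 390 min = 15:30.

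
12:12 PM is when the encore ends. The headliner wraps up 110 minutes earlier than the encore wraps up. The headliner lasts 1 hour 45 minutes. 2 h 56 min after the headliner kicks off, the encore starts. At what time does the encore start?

11:33 AM

The headliner ends at 12:12 PM − 110 min = 10:22 AM.
The headliner starts at 10:22 AM − 105 min = 8:37 AM.
The encore starts at 8:37 AM + 176 min = 11:33 AM.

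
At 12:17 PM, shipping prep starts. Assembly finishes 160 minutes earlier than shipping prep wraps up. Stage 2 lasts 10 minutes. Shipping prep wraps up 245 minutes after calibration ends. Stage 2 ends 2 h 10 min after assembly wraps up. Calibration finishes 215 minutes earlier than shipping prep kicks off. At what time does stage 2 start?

12:07 PM

Calibration ends at 12:17 PM − 215 min = 8:42 AM.
Shipping prep ends at 8:42 AM + 245 min = 12:47 PM.
Assembly ends at 12:47 PM − 160 min = 10:07 AM.
Stage 2 ends at 10:07 AM + 130 min = 12:17 PM.
Stage 2 starts at 12:17 PM − 10 min = 12:07 PM.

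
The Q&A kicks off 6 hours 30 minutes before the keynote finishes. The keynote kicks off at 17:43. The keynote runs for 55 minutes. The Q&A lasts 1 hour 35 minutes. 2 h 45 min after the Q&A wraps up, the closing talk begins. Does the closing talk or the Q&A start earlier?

The keynote ends at 17:43 + 55 min = 18:38.
The Q&A starts at 18:38 − 390 min = 12:08.
The Q&A ends at 12:08 + 95 min = 13:43.
The closing talk starts at 13:43 + 165 min = 16:28.
The closing talk starts at 16:28 and the Q&A starts at 12:08, so the Q&A is first.

the Q&A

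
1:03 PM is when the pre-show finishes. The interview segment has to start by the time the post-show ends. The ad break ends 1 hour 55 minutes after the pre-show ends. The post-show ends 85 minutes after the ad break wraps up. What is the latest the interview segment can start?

The ad break ends at 1:03 PM + 115 min = 2:58 PM.
The post-show ends at 2:58 PM + 85 min = 4:23 PM.
The interview segment is bounded by the post-show, so the latest it can start is 4:23 PM.

4:23 PM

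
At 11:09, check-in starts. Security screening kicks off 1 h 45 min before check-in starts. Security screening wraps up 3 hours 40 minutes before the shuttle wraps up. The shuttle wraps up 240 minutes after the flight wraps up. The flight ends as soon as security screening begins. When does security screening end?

Security screening starts at 11:09 − 105 min = 09:24.
So the flight ends at 09:24.
The shuttle ends at 09:24 + 240 min = 13:24.
Security screening ends at 13:24 − 220 min = 09:44.

09:44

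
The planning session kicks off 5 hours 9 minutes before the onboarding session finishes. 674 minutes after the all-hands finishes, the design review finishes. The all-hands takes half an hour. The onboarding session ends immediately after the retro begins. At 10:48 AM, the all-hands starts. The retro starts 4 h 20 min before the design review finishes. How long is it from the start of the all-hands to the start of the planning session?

The all-hands ends at 10:48 AM + 30 min = 11:18 AM.
The design review ends at 11:18 AM + 674 min = 10:32 PM.
The retro starts at 10:32 PM − 260 min = 6:12 PM.
So the onboarding session ends at 6:12 PM.
The planning session starts at 6:12 PM − 309 min = 1:03 PM.
From 10:48 AM to 1:03 PM is 2 hours 15 minutes.

2 hours 15 minutes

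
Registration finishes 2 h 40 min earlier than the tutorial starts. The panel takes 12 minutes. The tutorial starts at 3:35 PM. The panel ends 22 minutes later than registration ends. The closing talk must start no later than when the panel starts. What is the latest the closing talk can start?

1:05 PM

Registration ends at 3:35 PM − 160 min = 12:55 PM.
The panel ends at 12:55 PM + 22 min = 1:17 PM.
The panel starts at 1:17 PM − 12 min = 1:05 PM.
The closing talk is bounded by the panel, so the latest it can start is 1:05 PM.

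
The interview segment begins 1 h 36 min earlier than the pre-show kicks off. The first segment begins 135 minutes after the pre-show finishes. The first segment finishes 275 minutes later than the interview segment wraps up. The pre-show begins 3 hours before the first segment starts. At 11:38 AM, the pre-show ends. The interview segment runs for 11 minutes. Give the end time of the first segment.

2:03 PM

The first segment starts at 11:38 AM + 135 min = 1:53 PM.
The pre-show starts at 1:53 PM − 180 min = 10:53 AM.
The interview segment starts at 10:53 AM − 96 min = 9:17 AM.
The interview segment ends at 9:17 AM + 11 min = 9:28 AM.
The first segment ends at 9:28 AM + 275 min = 2:03 PM.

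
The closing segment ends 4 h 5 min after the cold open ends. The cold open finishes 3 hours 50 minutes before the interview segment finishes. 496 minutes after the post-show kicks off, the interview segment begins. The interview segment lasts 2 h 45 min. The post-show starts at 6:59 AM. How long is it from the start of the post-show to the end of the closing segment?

11 h 16 min

The interview segment starts at 6:59 AM + 496 min = 3:15 PM.
The interview segment ends at 3:15 PM + 165 min = 6:00 PM.
The cold open ends at 6:00 PM − 230 min = 2:10 PM.
The closing segment ends at 2:10 PM + 245 min = 6:15 PM.
From 6:59 AM to 6:15 PM is 11 h 16 min.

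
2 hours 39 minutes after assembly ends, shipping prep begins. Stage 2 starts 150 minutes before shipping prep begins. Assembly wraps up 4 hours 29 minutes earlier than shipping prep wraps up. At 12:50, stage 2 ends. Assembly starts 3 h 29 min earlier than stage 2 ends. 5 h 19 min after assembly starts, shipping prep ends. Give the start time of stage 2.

Assembly starts at 12:50 − 209 min = 09:21.
Shipping prep ends at 09:21 + 319 min = 14:40.
Assembly ends at 14:40 − 269 min = 10:11.
Shipping prep starts at 10:11 + 159 min = 12:50.
Stage 2 starts at 12:50 − 150 min = 10:20.

10:20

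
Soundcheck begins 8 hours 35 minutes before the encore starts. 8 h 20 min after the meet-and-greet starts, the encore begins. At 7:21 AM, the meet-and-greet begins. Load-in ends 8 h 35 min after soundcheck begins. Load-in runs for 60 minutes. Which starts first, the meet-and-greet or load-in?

the meet-and-greet

The encore starts at 7:21 AM + 500 min = 3:41 PM.
Soundcheck starts at 3:41 PM − 515 min = 7:06 AM.
Load-in ends at 7:06 AM + 515 min = 3:41 PM.
Load-in starts at 3:41 PM − 60 min = 2:41 PM.
The meet-and-greet starts at 7:21 AM and load-in starts at 2:41 PM, so the meet-and-greet is first.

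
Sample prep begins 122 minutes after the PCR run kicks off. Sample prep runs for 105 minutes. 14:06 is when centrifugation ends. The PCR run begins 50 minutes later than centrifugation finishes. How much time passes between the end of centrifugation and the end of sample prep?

The PCR run starts at 14:06 + 50 min = 14:56.
Sample prep starts at 14:56 + 122 min = 16:58.
Sample prep ends at 16:58 + 105 min = 18:43.
From 14:06 to 18:43 is 4 h 37 min.

4 h 37 min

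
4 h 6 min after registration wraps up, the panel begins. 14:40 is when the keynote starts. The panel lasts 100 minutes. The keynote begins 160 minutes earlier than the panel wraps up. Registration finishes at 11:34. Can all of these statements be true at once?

Yes

The panel starts at 11:34 + 246 min = 15:40.
The panel ends at 15:40 + 100 min = 17:20.
The keynote starts at 17:20 − 160 min = 14:40.
That matches the stated 14:40, so the schedule is consistent.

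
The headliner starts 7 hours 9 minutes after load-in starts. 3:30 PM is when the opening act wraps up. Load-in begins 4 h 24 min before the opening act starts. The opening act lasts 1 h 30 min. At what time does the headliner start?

The opening act starts at 3:30 PM − 90 min = 2:00 PM.
Load-in starts at 2:00 PM − 264 min = 9:36 AM.
The headliner starts at 9:36 AM + 429 min = 4:45 PM.

4:45 PM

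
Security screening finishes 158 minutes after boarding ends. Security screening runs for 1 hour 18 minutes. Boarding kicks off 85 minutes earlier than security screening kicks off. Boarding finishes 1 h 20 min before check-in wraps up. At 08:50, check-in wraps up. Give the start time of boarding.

07:25

Boarding ends at 08:50 − 80 min = 07:30.
Security screening ends at 07:30 + 158 min = 10:08.
Security screening starts at 10:08 − 78 min = 08:50.
Boarding starts at 08:50 − 85 min = 07:25.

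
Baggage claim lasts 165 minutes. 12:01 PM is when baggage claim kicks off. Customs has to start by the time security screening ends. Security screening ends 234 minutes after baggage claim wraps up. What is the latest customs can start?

6:40 PM

Baggage claim ends at 12:01 PM + 165 min = 2:46 PM.
Security screening ends at 2:46 PM + 234 min = 6:40 PM.
Customs is bounded by security screening, so the latest it can start is 6:40 PM.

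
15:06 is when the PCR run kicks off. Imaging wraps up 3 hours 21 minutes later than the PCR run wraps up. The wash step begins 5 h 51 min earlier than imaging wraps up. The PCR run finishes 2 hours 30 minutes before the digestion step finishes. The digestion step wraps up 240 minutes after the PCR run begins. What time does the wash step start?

14:06

The digestion step ends at 15:06 + 240 min = 19:06.
The PCR run ends at 19:06 − 150 min = 16:36.
Imaging ends at 16:36 + 201 min = 19:57.
The wash step starts at 19:57 − 351 min = 14:06.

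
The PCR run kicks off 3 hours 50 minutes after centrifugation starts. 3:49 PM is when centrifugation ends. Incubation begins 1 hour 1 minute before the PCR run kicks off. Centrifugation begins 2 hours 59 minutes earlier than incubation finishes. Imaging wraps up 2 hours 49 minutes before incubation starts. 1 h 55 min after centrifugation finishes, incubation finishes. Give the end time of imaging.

Incubation ends at 3:49 PM + 115 min = 5:44 PM.
Centrifugation starts at 5:44 PM − 179 min = 2:45 PM.
The PCR run starts at 2:45 PM + 230 min = 6:35 PM.
Incubation starts at 6:35 PM − 61 min = 5:34 PM.
Imaging ends at 5:34 PM − 169 min = 2:45 PM.

2:45 PM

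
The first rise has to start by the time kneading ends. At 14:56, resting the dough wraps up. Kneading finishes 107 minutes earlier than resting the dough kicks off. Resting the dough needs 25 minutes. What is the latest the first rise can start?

12:44

Resting the dough starts at 14:56 − 25 min = 14:31.
Kneading ends at 14:31 − 107 min = 12:44.
The first rise is bounded by kneading, so the latest it can start is 12:44.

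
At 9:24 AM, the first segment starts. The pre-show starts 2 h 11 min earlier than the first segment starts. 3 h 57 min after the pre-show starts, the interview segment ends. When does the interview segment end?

The pre-show starts at 9:24 AM − 131 min = 7:13 AM.
The interview segment ends at 7:13 AM + 237 min = 11:10 AM.

11:10 AM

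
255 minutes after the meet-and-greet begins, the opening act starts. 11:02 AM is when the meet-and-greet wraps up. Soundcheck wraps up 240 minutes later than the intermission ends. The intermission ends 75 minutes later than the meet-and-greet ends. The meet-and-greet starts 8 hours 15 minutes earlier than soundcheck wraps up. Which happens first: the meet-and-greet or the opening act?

the meet-and-greet

The intermission ends at 11:02 AM + 75 min = 12:17 PM.
Soundcheck ends at 12:17 PM + 240 min = 4:17 PM.
The meet-and-greet starts at 4:17 PM − 495 min = 8:02 AM.
The opening act starts at 8:02 AM + 255 min = 12:17 PM.
The meet-and-greet starts at 8:02 AM and the opening act starts at 12:17 PM, so the meet-and-greet is first.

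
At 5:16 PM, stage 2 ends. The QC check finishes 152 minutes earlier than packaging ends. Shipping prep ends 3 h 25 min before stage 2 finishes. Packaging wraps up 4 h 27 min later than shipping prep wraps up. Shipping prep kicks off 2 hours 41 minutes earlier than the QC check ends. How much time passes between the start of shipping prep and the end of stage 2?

4 hours 11 minutes

Shipping prep ends at 5:16 PM − 205 min = 1:51 PM.
Packaging ends at 1:51 PM + 267 min = 6:18 PM.
The QC check ends at 6:18 PM − 152 min = 3:46 PM.
Shipping prep starts at 3:46 PM − 161 min = 1:05 PM.
From 1:05 PM to 5:16 PM is 4 hours 11 minutes.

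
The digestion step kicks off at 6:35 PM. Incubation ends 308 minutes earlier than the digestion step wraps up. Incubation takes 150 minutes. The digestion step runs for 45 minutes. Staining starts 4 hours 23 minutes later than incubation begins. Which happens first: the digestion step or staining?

staining

The digestion step ends at 6:35 PM + 45 min = 7:20 PM.
Incubation ends at 7:20 PM − 308 min = 2:12 PM.
Incubation starts at 2:12 PM − 150 min = 11:42 AM.
Staining starts at 11:42 AM + 263 min = 4:05 PM.
The digestion step starts at 6:35 PM and staining starts at 4:05 PM, so staining is first.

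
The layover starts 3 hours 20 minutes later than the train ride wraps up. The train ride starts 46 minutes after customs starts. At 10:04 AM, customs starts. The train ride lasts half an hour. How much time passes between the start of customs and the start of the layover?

276 minutes

The train ride starts at 10:04 AM + 46 min = 10:50 AM.
The train ride ends at 10:50 AM + 30 min = 11:20 AM.
The layover starts at 11:20 AM + 200 min = 2:40 PM.
From 10:04 AM to 2:40 PM is 276 minutes.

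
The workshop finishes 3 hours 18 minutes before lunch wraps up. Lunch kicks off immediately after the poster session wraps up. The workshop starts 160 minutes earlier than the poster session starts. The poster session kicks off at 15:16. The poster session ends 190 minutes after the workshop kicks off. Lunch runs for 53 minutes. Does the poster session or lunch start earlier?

The workshop starts at 15:16 − 160 min = 12:36.
The poster session ends at 12:36 + 190 min = 15:46.
So lunch starts at 15:46.
The poster session starts at 15:16 and lunch starts at 15:46, so the poster session is first.

the poster session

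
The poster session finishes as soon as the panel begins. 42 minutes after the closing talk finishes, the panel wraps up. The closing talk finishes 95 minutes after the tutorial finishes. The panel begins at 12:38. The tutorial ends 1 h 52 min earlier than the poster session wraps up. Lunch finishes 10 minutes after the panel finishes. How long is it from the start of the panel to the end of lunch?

35 minutes

The poster session ends at 12:38.
The tutorial ends at 12:38 − 112 min = 10:46.
The closing talk ends at 10:46 + 95 min = 12:21.
The panel ends at 12:21 + 42 min = 13:03.
Lunch ends at 13:03 + 10 min = 13:13.
From 12:38 to 13:13 is 35 minutes.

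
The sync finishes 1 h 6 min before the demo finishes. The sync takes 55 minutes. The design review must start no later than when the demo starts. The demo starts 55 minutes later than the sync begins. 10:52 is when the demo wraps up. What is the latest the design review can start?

09:46

The sync ends at 10:52 − 66 min = 09:46.
The sync starts at 09:46 − 55 min = 08:51.
The demo starts at 08:51 + 55 min = 09:46.
The design review is bounded by the demo, so the latest it can start is 09:46.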